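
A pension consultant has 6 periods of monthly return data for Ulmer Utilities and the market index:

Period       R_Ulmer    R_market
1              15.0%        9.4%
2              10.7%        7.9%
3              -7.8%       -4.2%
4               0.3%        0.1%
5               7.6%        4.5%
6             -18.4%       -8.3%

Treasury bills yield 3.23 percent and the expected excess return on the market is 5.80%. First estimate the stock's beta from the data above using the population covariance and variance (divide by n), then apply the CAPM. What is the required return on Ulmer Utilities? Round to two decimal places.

13.59%

Mean R_i = (15.0 + 10.7 − 7.8 + 0.3 + 7.6 − 18.4) / 6 = 1.2333%
Mean R_m = (9.4 + 7.9 − 4.2 + 0.1 + 4.5 − 8.3) / 6 = 1.5667%
Σ(R_i − R̄_i)(R_m − R̄_m) = 433.6467  ⇒  Cov = 433.6467 / 6 = 72.2745
Σ(R_m − R̄_m)² = 242.8333  ⇒  Var(R_m) = 242.8333 / 6 = 40.4722
β = Cov / Var(R_m) = 72.2745 / 40.4722 = 1.7858
E(R) = R_f + β × MRP = 3.23% + 1.7858 × 5.80% = 13.59%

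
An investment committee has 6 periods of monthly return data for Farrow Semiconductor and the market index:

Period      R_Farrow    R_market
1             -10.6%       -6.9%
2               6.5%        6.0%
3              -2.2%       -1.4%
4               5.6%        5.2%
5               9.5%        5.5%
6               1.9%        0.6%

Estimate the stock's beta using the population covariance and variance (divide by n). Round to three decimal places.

Mean R_i = (-10.6 + 6.5 − 2.2 + 5.6 + 9.5 + 1.9) / 6 = 1.7833%
Mean R_m = (-6.9 + 6.0 − 1.4 + 5.2 + 5.5 + 0.6) / 6 = 1.5000%
Σ(R_i − R̄_i)(R_m − R̄_m) = 181.6800  ⇒  Cov = 181.6800 / 6 = 30.2800
Σ(R_m − R̄_m)² = 129.7200  ⇒  Var(R_m) = 129.7200 / 6 = 21.6200
β = Cov / Var(R_m) = 30.2800 / 21.6200 = 1.4006

1.401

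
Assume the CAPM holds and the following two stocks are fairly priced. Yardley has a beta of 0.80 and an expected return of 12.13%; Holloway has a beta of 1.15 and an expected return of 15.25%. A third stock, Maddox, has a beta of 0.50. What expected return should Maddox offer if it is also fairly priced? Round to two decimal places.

MRP (SML slope) = (15.25% − 12.13%) / (1.15 − 0.80) = 3.12% / 0.35 = 8.9143%
R_f (intercept) = 12.13% − 0.80 × 8.9143% = 4.9986%
E(R_Maddox) = R_f + β × MRP = 4.9986% + 0.50 × 8.9143% = 9.46%

9.46%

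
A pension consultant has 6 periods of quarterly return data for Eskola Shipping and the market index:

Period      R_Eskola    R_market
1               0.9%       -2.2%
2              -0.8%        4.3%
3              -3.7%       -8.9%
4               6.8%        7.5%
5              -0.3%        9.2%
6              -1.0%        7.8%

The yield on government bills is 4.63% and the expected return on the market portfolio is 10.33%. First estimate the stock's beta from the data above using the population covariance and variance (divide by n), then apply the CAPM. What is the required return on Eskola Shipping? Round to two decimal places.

Mean R_i = (0.9 − 0.8 − 3.7 + 6.8 − 0.3 − 1.0) / 6 = 0.3167%
Mean R_m = (-2.2 + 4.3 − 8.9 + 7.5 + 9.2 + 7.8) / 6 = 2.9500%
Σ(R_i − R̄_i)(R_m − R̄_m) = 62.3450  ⇒  Cov = 62.3450 / 6 = 10.3908
Σ(R_m − R̄_m)² = 252.0550  ⇒  Var(R_m) = 252.0550 / 6 = 42.0092
β = Cov / Var(R_m) = 10.3908 / 42.0092 = 0.2473
MRP = 10.33% − 4.63% = 5.70%
E(R) = R_f + β × MRP = 4.63% + 0.2473 × 5.70% = 6.04%

6.04%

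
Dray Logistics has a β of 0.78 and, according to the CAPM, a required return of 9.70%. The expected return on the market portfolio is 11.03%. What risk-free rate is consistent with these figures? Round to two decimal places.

4.98%

E(R) = R_f + β(E(R_m) − R_f) = R_f(1 − β) + β·E(R_m)
9.70% = R_f × (1 − 0.78) + 0.78 × 11.03%
9.70% = R_f × 0.22 + 8.6034%
R_f = (9.70% − 8.6034%) / 0.22 = 4.98%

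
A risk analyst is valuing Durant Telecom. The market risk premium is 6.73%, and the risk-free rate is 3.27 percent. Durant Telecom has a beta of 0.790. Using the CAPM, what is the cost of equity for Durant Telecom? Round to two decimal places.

8.59%

E(R) = R_f + β × MRP = 3.27% + 0.790 × 6.73% = 8.59%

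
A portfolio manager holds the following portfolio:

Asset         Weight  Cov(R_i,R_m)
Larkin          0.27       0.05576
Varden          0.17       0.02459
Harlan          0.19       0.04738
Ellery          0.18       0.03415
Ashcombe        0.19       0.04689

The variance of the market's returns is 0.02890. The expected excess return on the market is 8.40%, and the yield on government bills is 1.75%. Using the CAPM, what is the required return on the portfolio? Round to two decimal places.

β_Larkin = 0.05576 / 0.02890 = 1.9294
β_Varden = 0.02459 / 0.02890 = 0.8509
β_Harlan = 0.04738 / 0.02890 = 1.6394
β_Ellery = 0.03415 / 0.02890 = 1.1817
β_Ashcombe = 0.04689 / 0.02890 = 1.6225
β_P = Σ w_i β_i = 0.27×1.9294 + 0.17×0.8509 + 0.19×1.6394 + 0.18×1.1817 + 0.19×1.6225 = 1.4981
E(R_P) = R_f + β_P × MRP = 1.75% + 1.4981 × 8.40% = 14.33%

14.33%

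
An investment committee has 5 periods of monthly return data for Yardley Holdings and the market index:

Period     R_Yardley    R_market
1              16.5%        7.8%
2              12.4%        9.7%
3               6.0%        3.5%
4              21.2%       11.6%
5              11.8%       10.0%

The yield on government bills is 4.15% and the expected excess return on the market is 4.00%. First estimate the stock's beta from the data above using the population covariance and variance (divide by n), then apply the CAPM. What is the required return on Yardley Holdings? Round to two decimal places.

9.86%

Mean R_i = (16.5 + 12.4 + 6.0 + 21.2 + 11.8) / 5 = 13.5800%
Mean R_m = (7.8 + 9.7 + 3.5 + 11.6 + 10.0) / 5 = 8.5200%
Σ(R_i − R̄_i)(R_m − R̄_m) = 55.3920  ⇒  Cov = 55.3920 / 5 = 11.0784
Σ(R_m − R̄_m)² = 38.7880  ⇒  Var(R_m) = 38.7880 / 5 = 7.7576
β = Cov / Var(R_m) = 11.0784 / 7.7576 = 1.4281
E(R) = R_f + β × MRP = 4.15% + 1.4281 × 4.00% = 9.86%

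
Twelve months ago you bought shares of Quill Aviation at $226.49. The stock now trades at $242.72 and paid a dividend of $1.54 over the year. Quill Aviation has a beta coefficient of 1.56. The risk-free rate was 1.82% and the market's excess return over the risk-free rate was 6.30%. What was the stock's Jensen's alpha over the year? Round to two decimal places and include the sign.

-3.80%

Realised HPR = (P1 + D1 − P0) / P0 = (242.72 + 1.54 − 226.49) / 226.49 = 17.77 / 226.49 = 7.8458%
CAPM required = R_f + β·MRP = 1.82% + 1.56 × 6.30% = 11.6480%
α = realised − required = 7.8458% − 11.6480% = -3.80%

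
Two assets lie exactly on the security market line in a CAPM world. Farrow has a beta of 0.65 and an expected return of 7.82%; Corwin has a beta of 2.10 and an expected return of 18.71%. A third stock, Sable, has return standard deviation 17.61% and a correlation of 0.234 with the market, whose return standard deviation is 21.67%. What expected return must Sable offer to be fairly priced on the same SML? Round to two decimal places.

4.37%

MRP = (18.71% − 7.82%) / (2.10 − 0.65) = 7.5103%
R_f = 7.82% − 0.65 × 7.5103% = 2.9383%
β_Sable = ρ·σ_i/σ_m = 0.234 × 17.61 / 21.67 = 0.1902
E(R_Sable) = R_f + β × MRP = 2.9383% + 0.1902 × 7.5103% = 4.37%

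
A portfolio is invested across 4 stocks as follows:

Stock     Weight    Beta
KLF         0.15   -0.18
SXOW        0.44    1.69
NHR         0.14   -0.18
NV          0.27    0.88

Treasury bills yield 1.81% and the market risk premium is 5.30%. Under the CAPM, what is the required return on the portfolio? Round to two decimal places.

6.73%

β_P = Σ w_i β_i = 0.15×-0.18 + 0.44×1.69 + 0.14×-0.18 + 0.27×0.88 = 0.9290
E(R_P) = R_f + β_P × MRP = 1.81% + 0.9290 × 5.30% = 6.73%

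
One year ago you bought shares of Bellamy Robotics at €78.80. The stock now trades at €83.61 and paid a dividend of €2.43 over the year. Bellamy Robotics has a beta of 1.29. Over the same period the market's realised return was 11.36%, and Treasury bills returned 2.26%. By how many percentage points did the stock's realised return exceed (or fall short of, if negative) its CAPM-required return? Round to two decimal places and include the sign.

Realised HPR = (P1 + D1 − P0) / P0 = (83.61 + 2.43 − 78.80) / 78.80 = 7.24 / 78.80 = 9.1878%
MRP = 11.36% − 2.26% = 9.10%
CAPM required = R_f + β·MRP = 2.26% + 1.29 × 9.10% = 13.9990%
α = realised − required = 9.1878% − 13.9990% = -4.81%

-4.81%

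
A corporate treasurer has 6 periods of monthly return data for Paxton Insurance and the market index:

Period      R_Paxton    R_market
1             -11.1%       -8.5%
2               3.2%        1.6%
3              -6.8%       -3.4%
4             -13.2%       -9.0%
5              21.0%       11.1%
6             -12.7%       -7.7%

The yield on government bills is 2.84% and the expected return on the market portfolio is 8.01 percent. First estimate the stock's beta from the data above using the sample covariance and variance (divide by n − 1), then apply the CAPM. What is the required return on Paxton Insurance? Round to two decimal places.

Mean R_i = (-11.1 + 3.2 − 6.8 − 13.2 + 21.0 − 12.7) / 6 = -3.2667%
Mean R_m = (-8.5 + 1.6 − 3.4 − 9.0 + 11.1 − 7.7) / 6 = -2.6500%
Σ(R_i − R̄_i)(R_m − R̄_m) = 520.3400  ⇒  Cov = 520.3400 / 5 = 104.0680
Σ(R_m − R̄_m)² = 307.7350  ⇒  Var(R_m) = 307.7350 / 5 = 61.5470
β = Cov / Var(R_m) = 104.0680 / 61.5470 = 1.6909
MRP = 8.01% − 2.84% = 5.17%
E(R) = R_f + β × MRP = 2.84% + 1.6909 × 5.17% = 11.58%

11.58%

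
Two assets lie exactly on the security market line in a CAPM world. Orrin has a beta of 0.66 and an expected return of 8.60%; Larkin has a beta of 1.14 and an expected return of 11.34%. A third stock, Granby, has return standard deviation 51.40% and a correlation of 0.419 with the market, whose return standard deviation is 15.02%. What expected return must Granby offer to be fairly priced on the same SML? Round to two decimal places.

13.02%

MRP = (11.34% − 8.60%) / (1.14 − 0.66) = 5.7083%
R_f = 8.60% − 0.66 × 5.7083% = 4.8325%
β_Granby = ρ·σ_i/σ_m = 0.419 × 51.40 / 15.02 = 1.4339
E(R_Granby) = R_f + β × MRP = 4.8325% + 1.4339 × 5.7083% = 13.02%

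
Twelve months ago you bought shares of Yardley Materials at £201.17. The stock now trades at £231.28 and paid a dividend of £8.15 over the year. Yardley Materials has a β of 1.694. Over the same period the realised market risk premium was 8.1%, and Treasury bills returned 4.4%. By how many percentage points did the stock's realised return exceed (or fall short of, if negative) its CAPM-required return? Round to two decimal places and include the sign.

Realised HPR = (P1 + D1 − P0) / P0 = (231.28 + 8.15 − 201.17) / 201.17 = 38.26 / 201.17 = 19.0187%
CAPM required = R_f + β·MRP = 4.4% + 1.694 × 8.1% = 18.1214%
α = realised − required = 19.0187% − 18.1214% = +0.90%

+0.90%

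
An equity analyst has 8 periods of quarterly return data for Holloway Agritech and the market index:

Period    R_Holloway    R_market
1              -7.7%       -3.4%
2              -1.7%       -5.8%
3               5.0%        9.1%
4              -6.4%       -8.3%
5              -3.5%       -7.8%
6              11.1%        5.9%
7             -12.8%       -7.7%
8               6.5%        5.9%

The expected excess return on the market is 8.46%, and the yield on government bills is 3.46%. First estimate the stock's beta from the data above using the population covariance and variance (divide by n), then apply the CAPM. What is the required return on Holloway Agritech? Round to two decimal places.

11.50%

Mean R_i = (-7.7 − 1.7 + 5.0 − 6.4 − 3.5 + 11.1 − 12.8 + 6.5) / 8 = -1.1875%
Mean R_m = (-3.4 − 5.8 + 9.1 − 8.3 − 7.8 + 5.9 − 7.7 + 5.9) / 8 = -1.5125%
Σ(R_i − R̄_i)(R_m − R̄_m) = 349.9913  ⇒  Cov = 349.9913 / 8 = 43.7489
Σ(R_m − R̄_m)² = 368.3488  ⇒  Var(R_m) = 368.3488 / 8 = 46.0436
β = Cov / Var(R_m) = 43.7489 / 46.0436 = 0.9502
E(R) = R_f + β × MRP = 3.46% + 0.9502 × 8.46% = 11.50%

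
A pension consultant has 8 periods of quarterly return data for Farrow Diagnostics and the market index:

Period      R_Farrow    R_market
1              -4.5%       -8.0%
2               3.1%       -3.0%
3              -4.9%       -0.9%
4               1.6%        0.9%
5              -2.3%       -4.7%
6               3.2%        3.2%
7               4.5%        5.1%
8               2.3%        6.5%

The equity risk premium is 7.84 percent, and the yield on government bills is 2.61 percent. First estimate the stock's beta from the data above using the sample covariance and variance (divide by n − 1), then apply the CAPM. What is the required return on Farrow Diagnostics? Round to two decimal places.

6.72%

Mean R_i = (-4.5 + 3.1 − 4.9 + 1.6 − 2.3 + 3.2 + 4.5 + 2.3) / 8 = 0.3750%
Mean R_m = (-8.0 − 3.0 − 0.9 + 0.9 − 4.7 + 3.2 + 5.1 + 6.5) / 8 = -0.1125%
Σ(R_i − R̄_i)(R_m − R̄_m) = 91.8375  ⇒  Cov = 91.8375 / 7 = 13.1196
Σ(R_m − R̄_m)² = 175.1088  ⇒  Var(R_m) = 175.1088 / 7 = 25.0155
β = Cov / Var(R_m) = 13.1196 / 25.0155 = 0.5245
E(R) = R_f + β × MRP = 2.61% + 0.5245 × 7.84% = 6.72%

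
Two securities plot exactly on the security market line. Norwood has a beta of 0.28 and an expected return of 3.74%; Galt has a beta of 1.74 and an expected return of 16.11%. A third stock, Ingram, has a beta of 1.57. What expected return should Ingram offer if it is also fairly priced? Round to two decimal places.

MRP (SML slope) = (16.11% − 3.74%) / (1.74 − 0.28) = 12.37% / 1.46 = 8.4726%
R_f (intercept) = 3.74% − 0.28 × 8.4726% = 1.3677%
E(R_Ingram) = R_f + β × MRP = 1.3677% + 1.57 × 8.4726% = 14.67%

14.67%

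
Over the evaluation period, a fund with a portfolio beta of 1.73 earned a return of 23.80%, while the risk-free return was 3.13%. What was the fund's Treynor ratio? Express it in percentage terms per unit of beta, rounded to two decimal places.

Treynor = (R_P − R_f) / β_P = (23.80% − 3.13%) / 1.7300 = 20.67% / 1.7300 = 11.95%

11.95%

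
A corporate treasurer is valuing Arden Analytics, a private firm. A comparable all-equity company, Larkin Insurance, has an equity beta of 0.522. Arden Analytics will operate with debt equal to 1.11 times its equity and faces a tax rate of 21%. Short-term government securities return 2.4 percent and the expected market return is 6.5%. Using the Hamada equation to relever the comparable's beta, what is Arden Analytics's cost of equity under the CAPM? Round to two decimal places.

β_L = β_U × [1 + (1 − t)(D/E)] = 0.522 × [1 + (1 − 0.21) × 1.11]
    = 0.522 × [1 + 0.79 × 1.11] = 0.522 × 1.8769 = 0.9797
MRP = 6.5% − 2.4% = 4.10%
E(R) = R_f + β_L × MRP = 2.4% + 0.9797 × 4.1% = 6.42%

6.42%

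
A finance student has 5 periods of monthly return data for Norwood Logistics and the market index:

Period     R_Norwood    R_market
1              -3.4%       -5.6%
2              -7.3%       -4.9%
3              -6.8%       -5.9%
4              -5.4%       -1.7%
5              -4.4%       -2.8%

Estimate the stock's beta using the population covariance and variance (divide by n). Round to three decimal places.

Mean R_i = (-3.4 − 7.3 − 6.8 − 5.4 − 4.4) / 5 = -5.4600%
Mean R_m = (-5.6 − 4.9 − 5.9 − 1.7 − 2.8) / 5 = -4.1800%
Σ(R_i − R̄_i)(R_m − R̄_m) = 2.3160  ⇒  Cov = 2.3160 / 5 = 0.4632
Σ(R_m − R̄_m)² = 13.5480  ⇒  Var(R_m) = 13.5480 / 5 = 2.7096
β = Cov / Var(R_m) = 0.4632 / 2.7096 = 0.1709

0.171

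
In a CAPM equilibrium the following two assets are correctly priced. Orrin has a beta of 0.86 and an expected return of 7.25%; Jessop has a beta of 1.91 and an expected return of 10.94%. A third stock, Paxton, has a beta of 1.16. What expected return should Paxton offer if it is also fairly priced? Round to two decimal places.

8.30%

MRP (SML slope) = (10.94% − 7.25%) / (1.91 − 0.86) = 3.69% / 1.05 = 3.5143%
R_f (intercept) = 7.25% − 0.86 × 3.5143% = 4.2277%
E(R_Paxton) = R_f + β × MRP = 4.2277% + 1.16 × 3.5143% = 8.30%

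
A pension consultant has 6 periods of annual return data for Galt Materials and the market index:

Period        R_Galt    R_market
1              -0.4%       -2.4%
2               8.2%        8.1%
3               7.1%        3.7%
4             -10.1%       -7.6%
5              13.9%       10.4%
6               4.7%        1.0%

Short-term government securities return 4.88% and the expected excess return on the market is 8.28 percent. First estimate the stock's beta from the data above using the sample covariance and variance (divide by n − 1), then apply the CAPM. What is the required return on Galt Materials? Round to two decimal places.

Mean R_i = (-0.4 + 8.2 + 7.1 − 10.1 + 13.9 + 4.7) / 6 = 3.9000%
Mean R_m = (-2.4 + 8.1 + 3.7 − 7.6 + 10.4 + 1.0) / 6 = 2.2000%
Σ(R_i − R̄_i)(R_m − R̄_m) = 268.1900  ⇒  Cov = 268.1900 / 5 = 53.6380
Σ(R_m − R̄_m)² = 222.9400  ⇒  Var(R_m) = 222.9400 / 5 = 44.5880
β = Cov / Var(R_m) = 53.6380 / 44.5880 = 1.2030
E(R) = R_f + β × MRP = 4.88% + 1.2030 × 8.28% = 14.84%

14.84%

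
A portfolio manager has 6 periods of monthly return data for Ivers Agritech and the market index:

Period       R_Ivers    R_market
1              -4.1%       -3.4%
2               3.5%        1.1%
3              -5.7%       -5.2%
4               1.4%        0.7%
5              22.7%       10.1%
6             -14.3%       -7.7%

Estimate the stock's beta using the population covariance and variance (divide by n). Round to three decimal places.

1.968

Mean R_i = (-4.1 + 3.5 − 5.7 + 1.4 + 22.7 − 14.3) / 6 = 0.5833%
Mean R_m = (-3.4 + 1.1 − 5.2 + 0.7 + 10.1 − 7.7) / 6 = -0.7333%
Σ(R_i − R̄_i)(R_m − R̄_m) = 390.3567  ⇒  Cov = 390.3567 / 6 = 65.0595
Σ(R_m − R̄_m)² = 198.3733  ⇒  Var(R_m) = 198.3733 / 6 = 33.0622
β = Cov / Var(R_m) = 65.0595 / 33.0622 = 1.9678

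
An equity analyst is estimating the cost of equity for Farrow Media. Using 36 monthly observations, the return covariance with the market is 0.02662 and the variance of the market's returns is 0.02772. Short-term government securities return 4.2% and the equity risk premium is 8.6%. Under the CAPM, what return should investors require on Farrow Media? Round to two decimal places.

β = Cov(R_i, R_m) / Var(R_m) = 0.02662 / 0.02772 = 0.9603
E(R) = R_f + β × MRP = 4.2% + 0.9603 × 8.6% = 12.46%

12.46%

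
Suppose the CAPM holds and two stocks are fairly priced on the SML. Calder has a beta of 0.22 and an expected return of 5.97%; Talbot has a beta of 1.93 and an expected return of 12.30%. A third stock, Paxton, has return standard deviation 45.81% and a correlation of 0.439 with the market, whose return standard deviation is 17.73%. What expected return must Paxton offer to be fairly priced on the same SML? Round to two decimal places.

MRP = (12.30% − 5.97%) / (1.93 − 0.22) = 3.7018%
R_f = 5.97% − 0.22 × 3.7018% = 5.1556%
β_Paxton = ρ·σ_i/σ_m = 0.439 × 45.81 / 17.73 = 1.1343
E(R_Paxton) = R_f + β × MRP = 5.1556% + 1.1343 × 3.7018% = 9.35%

9.35%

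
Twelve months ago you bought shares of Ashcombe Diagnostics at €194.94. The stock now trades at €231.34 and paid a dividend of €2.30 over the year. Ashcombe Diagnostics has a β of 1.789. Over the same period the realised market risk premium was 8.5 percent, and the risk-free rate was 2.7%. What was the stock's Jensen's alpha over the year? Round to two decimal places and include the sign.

+1.95%

Realised HPR = (P1 + D1 − P0) / P0 = (231.34 + 2.30 − 194.94) / 194.94 = 38.70 / 194.94 = 19.8523%
CAPM required = R_f + β·MRP = 2.7% + 1.789 × 8.5% = 17.9065%
α = realised − required = 19.8523% − 17.9065% = +1.95%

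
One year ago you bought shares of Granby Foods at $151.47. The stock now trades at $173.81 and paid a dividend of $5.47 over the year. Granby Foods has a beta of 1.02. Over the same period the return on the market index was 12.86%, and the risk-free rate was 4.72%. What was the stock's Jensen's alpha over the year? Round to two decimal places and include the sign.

Realised HPR = (P1 + D1 − P0) / P0 = (173.81 + 5.47 − 151.47) / 151.47 = 27.81 / 151.47 = 18.3601%
MRP = 12.86% − 4.72% = 8.14%
CAPM required = R_f + β·MRP = 4.72% + 1.02 × 8.14% = 13.0228%
α = realised − required = 18.3601% − 13.0228% = +5.34%

+5.34%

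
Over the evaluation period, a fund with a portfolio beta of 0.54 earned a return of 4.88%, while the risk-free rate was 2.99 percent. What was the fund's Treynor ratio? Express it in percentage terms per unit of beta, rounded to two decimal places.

Treynor = (R_P − R_f) / β_P = (4.88% − 2.99%) / 0.5400 = 1.89% / 0.5400 = 3.50%

3.50%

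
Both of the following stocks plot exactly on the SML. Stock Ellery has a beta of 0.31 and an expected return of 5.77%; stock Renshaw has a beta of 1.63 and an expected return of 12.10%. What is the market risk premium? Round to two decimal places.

4.80%

Both satisfy E(R) = R_f + β·MRP, so the slope of the SML is
MRP = (12.10% − 5.77%) / (1.63 − 0.31) = 6.33% / 1.32 = 4.7955%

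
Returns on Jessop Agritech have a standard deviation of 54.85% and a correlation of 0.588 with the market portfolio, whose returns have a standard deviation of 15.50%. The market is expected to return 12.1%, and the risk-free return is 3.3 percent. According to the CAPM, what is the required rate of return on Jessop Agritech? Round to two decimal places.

21.61%

β = ρ × σ_i / σ_m = 0.588 × 54.85% / 15.50% = 2.0808
MRP = 12.1% − 3.3% = 8.80%
E(R) = 3.3% + 2.0808 × 8.8% = 21.61%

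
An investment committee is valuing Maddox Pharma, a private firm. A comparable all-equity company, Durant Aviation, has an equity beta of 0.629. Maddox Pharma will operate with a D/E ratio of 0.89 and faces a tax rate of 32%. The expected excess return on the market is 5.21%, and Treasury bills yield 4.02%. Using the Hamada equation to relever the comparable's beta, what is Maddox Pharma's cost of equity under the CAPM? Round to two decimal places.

9.28%

β_L = β_U × [1 + (1 − t)(D/E)] = 0.629 × [1 + (1 − 0.32) × 0.89]
    = 0.629 × [1 + 0.68 × 0.89] = 0.629 × 1.6052 = 1.0097
E(R) = R_f + β_L × MRP = 4.02% + 1.0097 × 5.21% = 9.28%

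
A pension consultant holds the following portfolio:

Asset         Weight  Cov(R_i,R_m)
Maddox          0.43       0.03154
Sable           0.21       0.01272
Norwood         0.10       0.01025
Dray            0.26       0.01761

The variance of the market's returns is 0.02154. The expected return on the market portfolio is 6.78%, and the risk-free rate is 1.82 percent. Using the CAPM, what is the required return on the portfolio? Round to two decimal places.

6.85%

β_Maddox = 0.03154 / 0.02154 = 1.4643
β_Sable = 0.01272 / 0.02154 = 0.5905
β_Norwood = 0.01025 / 0.02154 = 0.4759
β_Dray = 0.01761 / 0.02154 = 0.8175
β_P = Σ w_i β_i = 0.43×1.4643 + 0.21×0.5905 + 0.10×0.4759 + 0.26×0.8175 = 1.0138
MRP = 6.78% − 1.82% = 4.96%
E(R_P) = R_f + β_P × MRP = 1.82% + 1.0138 × 4.96% = 6.85%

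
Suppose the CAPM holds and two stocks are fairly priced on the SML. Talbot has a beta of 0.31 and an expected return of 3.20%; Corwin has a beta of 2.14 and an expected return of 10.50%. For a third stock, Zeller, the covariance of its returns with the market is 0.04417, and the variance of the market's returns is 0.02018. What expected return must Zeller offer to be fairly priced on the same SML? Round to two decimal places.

MRP = (10.50% − 3.20%) / (2.14 − 0.31) = 3.9891%
R_f = 3.20% − 0.31 × 3.9891% = 1.9634%
β_Zeller = Cov / Var(R_m) = 0.04417 / 0.02018 = 2.1888
E(R_Zeller) = R_f + β × MRP = 1.9634% + 2.1888 × 3.9891% = 10.69%

10.69%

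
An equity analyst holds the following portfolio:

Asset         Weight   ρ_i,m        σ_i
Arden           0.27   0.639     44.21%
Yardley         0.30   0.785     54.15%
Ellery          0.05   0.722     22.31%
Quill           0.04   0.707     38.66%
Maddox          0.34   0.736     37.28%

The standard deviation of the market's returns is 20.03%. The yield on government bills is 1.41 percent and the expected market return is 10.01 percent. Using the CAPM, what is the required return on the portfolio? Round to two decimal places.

β_Arden = 0.639 × 44.21% / 20.03% = 1.4104
β_Yardley = 0.785 × 54.15% / 20.03% = 2.1222
β_Ellery = 0.722 × 22.31% / 20.03% = 0.8042
β_Quill = 0.707 × 38.66% / 20.03% = 1.3646
β_Maddox = 0.736 × 37.28% / 20.03% = 1.3698
β_P = Σ w_i β_i = 0.27×1.4104 + 0.30×2.1222 + 0.05×0.8042 + 0.04×1.3646 + 0.34×1.3698 = 1.5780
MRP = 10.01% − 1.41% = 8.60%
E(R_P) = R_f + β_P × MRP = 1.41% + 1.5780 × 8.60% = 14.98%

14.98%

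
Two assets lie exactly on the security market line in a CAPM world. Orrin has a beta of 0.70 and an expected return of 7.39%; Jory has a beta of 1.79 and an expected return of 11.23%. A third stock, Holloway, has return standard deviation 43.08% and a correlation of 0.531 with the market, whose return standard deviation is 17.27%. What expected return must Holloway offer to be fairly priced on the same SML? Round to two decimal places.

9.59%

MRP = (11.23% − 7.39%) / (1.79 − 0.70) = 3.5229%
R_f = 7.39% − 0.70 × 3.5229% = 4.9240%
β_Holloway = ρ·σ_i/σ_m = 0.531 × 43.08 / 17.27 = 1.3246
E(R_Holloway) = R_f + β × MRP = 4.9240% + 1.3246 × 3.5229% = 9.59%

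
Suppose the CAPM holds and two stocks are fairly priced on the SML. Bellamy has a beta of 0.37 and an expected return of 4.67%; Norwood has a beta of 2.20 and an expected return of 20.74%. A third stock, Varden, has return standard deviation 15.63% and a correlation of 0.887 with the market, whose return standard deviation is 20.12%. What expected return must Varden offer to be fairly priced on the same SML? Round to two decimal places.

MRP = (20.74% − 4.67%) / (2.20 − 0.37) = 8.7814%
R_f = 4.67% − 0.37 × 8.7814% = 1.4209%
β_Varden = ρ·σ_i/σ_m = 0.887 × 15.63 / 20.12 = 0.6891
E(R_Varden) = R_f + β × MRP = 1.4209% + 0.6891 × 8.7814% = 7.47%

7.47%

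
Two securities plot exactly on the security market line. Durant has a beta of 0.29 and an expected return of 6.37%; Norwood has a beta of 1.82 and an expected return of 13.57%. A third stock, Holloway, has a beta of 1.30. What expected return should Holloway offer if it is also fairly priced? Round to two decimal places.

11.12%

MRP (SML slope) = (13.57% − 6.37%) / (1.82 − 0.29) = 7.20% / 1.53 = 4.7059%
R_f (intercept) = 6.37% − 0.29 × 4.7059% = 5.0053%
E(R_Holloway) = R_f + β × MRP = 5.0053% + 1.30 × 4.7059% = 11.12%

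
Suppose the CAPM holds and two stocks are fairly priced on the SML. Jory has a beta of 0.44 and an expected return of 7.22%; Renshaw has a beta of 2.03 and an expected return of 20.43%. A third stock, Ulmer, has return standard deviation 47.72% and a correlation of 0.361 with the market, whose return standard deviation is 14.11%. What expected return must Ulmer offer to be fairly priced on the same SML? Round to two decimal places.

13.71%

MRP = (20.43% − 7.22%) / (2.03 − 0.44) = 8.3082%
R_f = 7.22% − 0.44 × 8.3082% = 3.5644%
β_Ulmer = ρ·σ_i/σ_m = 0.361 × 47.72 / 14.11 = 1.2209
E(R_Ulmer) = R_f + β × MRP = 3.5644% + 1.2209 × 8.3082% = 13.71%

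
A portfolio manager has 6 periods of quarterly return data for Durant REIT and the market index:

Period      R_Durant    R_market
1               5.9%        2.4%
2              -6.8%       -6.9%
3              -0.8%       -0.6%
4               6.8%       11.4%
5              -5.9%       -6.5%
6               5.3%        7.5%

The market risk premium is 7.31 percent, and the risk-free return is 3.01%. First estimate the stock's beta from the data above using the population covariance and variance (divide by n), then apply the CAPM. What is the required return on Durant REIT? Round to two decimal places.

Mean R_i = (5.9 − 6.8 − 0.8 + 6.8 − 5.9 + 5.3) / 6 = 0.7500%
Mean R_m = (2.4 − 6.9 − 0.6 + 11.4 − 6.5 + 7.5) / 6 = 1.2167%
Σ(R_i − R̄_i)(R_m − R̄_m) = 211.7050  ⇒  Cov = 211.7050 / 6 = 35.2842
Σ(R_m − R̄_m)² = 273.3083  ⇒  Var(R_m) = 273.3083 / 6 = 45.5514
β = Cov / Var(R_m) = 35.2842 / 45.5514 = 0.7746
E(R) = R_f + β × MRP = 3.01% + 0.7746 × 7.31% = 8.67%

8.67%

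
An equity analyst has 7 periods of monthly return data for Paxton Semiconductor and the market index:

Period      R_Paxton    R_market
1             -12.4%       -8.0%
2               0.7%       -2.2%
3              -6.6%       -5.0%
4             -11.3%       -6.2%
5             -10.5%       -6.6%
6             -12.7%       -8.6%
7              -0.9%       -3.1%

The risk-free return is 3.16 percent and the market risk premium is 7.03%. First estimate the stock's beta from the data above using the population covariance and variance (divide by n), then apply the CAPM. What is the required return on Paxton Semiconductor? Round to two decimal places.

19.06%

Mean R_i = (-12.4 + 0.7 − 6.6 − 11.3 − 10.5 − 12.7 − 0.9) / 7 = -7.6714%
Mean R_m = (-8.0 − 2.2 − 5.0 − 6.2 − 6.6 − 8.6 − 3.1) / 7 = -5.6714%
Σ(R_i − R̄_i)(R_m − R̄_m) = 77.4743  ⇒  Cov = 77.4743 / 7 = 11.0678
Σ(R_m − R̄_m)² = 34.2543  ⇒  Var(R_m) = 34.2543 / 7 = 4.8935
β = Cov / Var(R_m) = 11.0678 / 4.8935 = 2.2617
E(R) = R_f + β × MRP = 3.16% + 2.2617 × 7.03% = 19.06%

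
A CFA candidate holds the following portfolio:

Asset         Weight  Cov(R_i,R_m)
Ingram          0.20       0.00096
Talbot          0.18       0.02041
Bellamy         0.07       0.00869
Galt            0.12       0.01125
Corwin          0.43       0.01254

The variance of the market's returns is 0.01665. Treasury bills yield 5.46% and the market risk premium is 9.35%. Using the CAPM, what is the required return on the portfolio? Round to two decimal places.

11.76%

β_Ingram = 0.00096 / 0.01665 = 0.0577
β_Talbot = 0.02041 / 0.01665 = 1.2258
β_Bellamy = 0.00869 / 0.01665 = 0.5219
β_Galt = 0.01125 / 0.01665 = 0.6757
β_Corwin = 0.01254 / 0.01665 = 0.7532
β_P = Σ w_i β_i = 0.20×0.0577 + 0.18×1.2258 + 0.07×0.5219 + 0.12×0.6757 + 0.43×0.7532 = 0.6737
E(R_P) = R_f + β_P × MRP = 5.46% + 0.6737 × 9.35% = 11.76%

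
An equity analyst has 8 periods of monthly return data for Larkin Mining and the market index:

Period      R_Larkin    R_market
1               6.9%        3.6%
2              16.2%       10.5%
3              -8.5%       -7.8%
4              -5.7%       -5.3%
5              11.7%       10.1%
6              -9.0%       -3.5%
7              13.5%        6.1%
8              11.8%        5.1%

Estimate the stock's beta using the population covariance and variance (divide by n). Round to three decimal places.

1.439

Mean R_i = (6.9 + 16.2 − 8.5 − 5.7 + 11.7 − 9.0 + 13.5 + 11.8) / 8 = 4.6125%
Mean R_m = (3.6 + 10.5 − 7.8 − 5.3 + 10.1 − 3.5 + 6.1 + 5.1) / 8 = 2.3500%
Σ(R_i − R̄_i)(R_m − R̄_m) = 496.9350  ⇒  Cov = 496.9350 / 8 = 62.1169
Σ(R_m − R̄_m)² = 345.4400  ⇒  Var(R_m) = 345.4400 / 8 = 43.1800
β = Cov / Var(R_m) = 62.1169 / 43.1800 = 1.4386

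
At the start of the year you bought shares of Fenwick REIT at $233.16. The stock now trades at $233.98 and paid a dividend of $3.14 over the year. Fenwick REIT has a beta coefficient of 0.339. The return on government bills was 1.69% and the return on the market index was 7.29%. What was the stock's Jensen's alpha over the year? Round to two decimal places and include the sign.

Realised HPR = (P1 + D1 − P0) / P0 = (233.98 + 3.14 − 233.16) / 233.16 = 3.96 / 233.16 = 1.6984%
MRP = 7.29% − 1.69% = 5.60%
CAPM required = R_f + β·MRP = 1.69% + 0.339 × 5.60% = 3.58840%
α = realised − required = 1.6984% − 3.58840% = -1.89%

-1.89%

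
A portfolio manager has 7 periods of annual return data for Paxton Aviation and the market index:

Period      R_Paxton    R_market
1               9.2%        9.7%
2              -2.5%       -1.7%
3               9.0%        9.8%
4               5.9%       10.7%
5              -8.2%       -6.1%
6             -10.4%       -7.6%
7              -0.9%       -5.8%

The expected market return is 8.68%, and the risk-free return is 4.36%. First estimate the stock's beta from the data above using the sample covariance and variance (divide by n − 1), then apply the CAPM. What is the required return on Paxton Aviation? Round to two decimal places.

8.19%

Mean R_i = (9.2 − 2.5 + 9.0 + 5.9 − 8.2 − 10.4 − 0.9) / 7 = 0.3000%
Mean R_m = (9.7 − 1.7 + 9.8 + 10.7 − 6.1 − 7.6 − 5.8) / 7 = 1.2857%
Σ(R_i − R̄_i)(R_m − R̄_m) = 376.4000  ⇒  Cov = 376.4000 / 6 = 62.7333
Σ(R_m − R̄_m)² = 424.5486  ⇒  Var(R_m) = 424.5486 / 6 = 70.7581
β = Cov / Var(R_m) = 62.7333 / 70.7581 = 0.8866
MRP = 8.68% − 4.36% = 4.32%
E(R) = R_f + β × MRP = 4.36% + 0.8866 × 4.32% = 8.19%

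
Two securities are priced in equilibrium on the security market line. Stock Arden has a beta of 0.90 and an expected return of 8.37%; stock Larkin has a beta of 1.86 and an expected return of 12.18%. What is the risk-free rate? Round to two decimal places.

4.80%

Both satisfy E(R) = R_f + β·MRP, so the slope of the SML is
MRP = (12.18% − 8.37%) / (1.86 − 0.90) = 3.81% / 0.96 = 3.9688%
R_f = E(R_Arden) − β_Arden·MRP = 8.37% − 0.90 × 3.9688% = 4.7981%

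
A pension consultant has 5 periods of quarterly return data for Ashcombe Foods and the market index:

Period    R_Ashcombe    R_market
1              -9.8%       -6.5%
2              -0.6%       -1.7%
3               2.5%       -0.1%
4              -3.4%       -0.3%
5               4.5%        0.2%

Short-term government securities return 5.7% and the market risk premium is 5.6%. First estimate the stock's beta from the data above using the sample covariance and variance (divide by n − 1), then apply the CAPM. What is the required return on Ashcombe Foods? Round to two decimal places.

15.58%

Mean R_i = (-9.8 − 0.6 + 2.5 − 3.4 + 4.5) / 5 = -1.3600%
Mean R_m = (-6.5 − 1.7 − 0.1 − 0.3 + 0.2) / 5 = -1.6800%
Σ(R_i − R̄_i)(R_m − R̄_m) = 54.9660  ⇒  Cov = 54.9660 / 4 = 13.7415
Σ(R_m − R̄_m)² = 31.1680  ⇒  Var(R_m) = 31.1680 / 4 = 7.7920
β = Cov / Var(R_m) = 13.7415 / 7.7920 = 1.7635
E(R) = R_f + β × MRP = 5.7% + 1.7635 × 5.6% = 15.58%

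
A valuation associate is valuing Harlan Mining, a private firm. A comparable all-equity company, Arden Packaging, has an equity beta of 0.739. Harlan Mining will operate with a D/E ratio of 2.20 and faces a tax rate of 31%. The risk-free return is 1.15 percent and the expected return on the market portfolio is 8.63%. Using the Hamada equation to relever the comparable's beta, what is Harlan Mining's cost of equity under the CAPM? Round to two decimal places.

15.07%

β_L = β_U × [1 + (1 − t)(D/E)] = 0.739 × [1 + (1 − 0.31) × 2.20]
    = 0.739 × [1 + 0.69 × 2.20] = 0.739 × 2.5180 = 1.8608
MRP = 8.63% − 1.15% = 7.48%
E(R) = R_f + β_L × MRP = 1.15% + 1.8608 × 7.48% = 15.07%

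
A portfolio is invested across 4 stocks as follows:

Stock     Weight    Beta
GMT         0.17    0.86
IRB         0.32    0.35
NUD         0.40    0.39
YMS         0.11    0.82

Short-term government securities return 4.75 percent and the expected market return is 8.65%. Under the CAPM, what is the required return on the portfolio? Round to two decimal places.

6.72%

β_P = Σ w_i β_i = 0.17×0.86 + 0.32×0.35 + 0.40×0.39 + 0.11×0.82 = 0.5044
MRP = 8.65% − 4.75% = 3.90%
E(R_P) = R_f + β_P × MRP = 4.75% + 0.5044 × 3.90% = 6.72%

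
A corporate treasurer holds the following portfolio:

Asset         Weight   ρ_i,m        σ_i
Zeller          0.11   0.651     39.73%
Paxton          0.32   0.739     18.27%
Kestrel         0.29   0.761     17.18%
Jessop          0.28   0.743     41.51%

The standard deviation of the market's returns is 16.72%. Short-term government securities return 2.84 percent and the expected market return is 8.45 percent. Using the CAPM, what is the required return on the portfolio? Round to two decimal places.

β_Zeller = 0.651 × 39.73% / 16.72% = 1.5469
β_Paxton = 0.739 × 18.27% / 16.72% = 0.8075
β_Kestrel = 0.761 × 17.18% / 16.72% = 0.7819
β_Jessop = 0.743 × 41.51% / 16.72% = 1.8446
β_P = Σ w_i β_i = 0.11×1.5469 + 0.32×0.8075 + 0.29×0.7819 + 0.28×1.8446 = 1.1718
MRP = 8.45% − 2.84% = 5.61%
E(R_P) = R_f + β_P × MRP = 2.84% + 1.1718 × 5.61% = 9.41%

9.41%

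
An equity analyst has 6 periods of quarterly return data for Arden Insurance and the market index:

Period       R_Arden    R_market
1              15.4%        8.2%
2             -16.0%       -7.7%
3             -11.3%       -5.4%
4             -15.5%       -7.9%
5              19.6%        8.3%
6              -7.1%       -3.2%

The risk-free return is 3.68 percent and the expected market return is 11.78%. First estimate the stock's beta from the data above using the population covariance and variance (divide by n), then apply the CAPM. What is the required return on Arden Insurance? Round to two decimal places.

20.57%

Mean R_i = (15.4 − 16.0 − 11.3 − 15.5 + 19.6 − 7.1) / 6 = -2.4833%
Mean R_m = (8.2 − 7.7 − 5.4 − 7.9 + 8.3 − 3.2) / 6 = -1.2833%
Σ(R_i − R̄_i)(R_m − R̄_m) = 599.2283  ⇒  Cov = 599.2283 / 6 = 99.8714
Σ(R_m − R̄_m)² = 287.3483  ⇒  Var(R_m) = 287.3483 / 6 = 47.8914
β = Cov / Var(R_m) = 99.8714 / 47.8914 = 2.0854
MRP = 11.78% − 3.68% = 8.10%
E(R) = R_f + β × MRP = 3.68% + 2.0854 × 8.10% = 20.57%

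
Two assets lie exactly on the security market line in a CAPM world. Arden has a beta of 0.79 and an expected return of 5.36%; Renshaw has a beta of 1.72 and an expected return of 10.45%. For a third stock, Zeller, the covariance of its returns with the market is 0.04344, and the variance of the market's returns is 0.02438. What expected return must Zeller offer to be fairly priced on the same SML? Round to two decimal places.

MRP = (10.45% − 5.36%) / (1.72 − 0.79) = 5.4731%
R_f = 5.36% − 0.79 × 5.4731% = 1.0363%
β_Zeller = Cov / Var(R_m) = 0.04344 / 0.02438 = 1.7818
E(R_Zeller) = R_f + β × MRP = 1.0363% + 1.7818 × 5.4731% = 10.79%

10.79%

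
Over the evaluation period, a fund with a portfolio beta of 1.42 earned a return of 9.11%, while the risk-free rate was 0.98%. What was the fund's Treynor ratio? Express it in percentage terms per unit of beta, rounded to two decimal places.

Treynor = (R_P − R_f) / β_P = (9.11% − 0.98%) / 1.4200 = 8.13% / 1.4200 = 5.73%

5.73%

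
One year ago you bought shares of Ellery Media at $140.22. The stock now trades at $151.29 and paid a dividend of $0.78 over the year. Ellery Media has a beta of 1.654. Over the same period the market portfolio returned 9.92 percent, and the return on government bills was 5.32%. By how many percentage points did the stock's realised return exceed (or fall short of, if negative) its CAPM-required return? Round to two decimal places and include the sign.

Realised HPR = (P1 + D1 − P0) / P0 = (151.29 + 0.78 − 140.22) / 140.22 = 11.85 / 140.22 = 8.4510%
MRP = 9.92% − 5.32% = 4.60%
CAPM required = R_f + β·MRP = 5.32% + 1.654 × 4.60% = 12.92840%
α = realised − required = 8.4510% − 12.92840% = -4.48%

-4.48%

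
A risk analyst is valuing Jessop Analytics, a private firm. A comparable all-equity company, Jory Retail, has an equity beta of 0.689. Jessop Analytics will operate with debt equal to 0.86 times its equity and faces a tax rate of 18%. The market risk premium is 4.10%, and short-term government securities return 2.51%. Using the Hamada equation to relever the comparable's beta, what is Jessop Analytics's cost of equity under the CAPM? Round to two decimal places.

β_L = β_U × [1 + (1 − t)(D/E)] = 0.689 × [1 + (1 − 0.18) × 0.86]
    = 0.689 × [1 + 0.82 × 0.86] = 0.689 × 1.7052 = 1.1749
E(R) = R_f + β_L × MRP = 2.51% + 1.1749 × 4.10% = 7.33%

7.33%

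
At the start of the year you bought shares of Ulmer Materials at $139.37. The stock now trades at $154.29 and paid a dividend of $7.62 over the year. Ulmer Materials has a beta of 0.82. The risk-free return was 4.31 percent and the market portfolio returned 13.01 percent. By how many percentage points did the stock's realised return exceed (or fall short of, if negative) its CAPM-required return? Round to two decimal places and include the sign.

Realised HPR = (P1 + D1 − P0) / P0 = (154.29 + 7.62 − 139.37) / 139.37 = 22.54 / 139.37 = 16.1728%
MRP = 13.01% − 4.31% = 8.70%
CAPM required = R_f + β·MRP = 4.31% + 0.82 × 8.70% = 11.4440%
α = realised − required = 16.1728% − 11.4440% = +4.73%

+4.73%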